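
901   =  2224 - 1323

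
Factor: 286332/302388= 107/113 = 107^1*113^( - 1)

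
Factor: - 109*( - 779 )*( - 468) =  - 2^2*3^2*13^1*19^1*41^1 * 109^1 = - 39738348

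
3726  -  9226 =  - 5500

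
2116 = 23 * 92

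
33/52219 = 33/52219 =0.00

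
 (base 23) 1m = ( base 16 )2d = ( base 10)45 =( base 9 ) 50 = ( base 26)1j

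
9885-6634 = 3251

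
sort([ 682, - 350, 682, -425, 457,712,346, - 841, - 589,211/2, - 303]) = [ - 841,-589, - 425, - 350, - 303, 211/2, 346,457 , 682,682,  712 ]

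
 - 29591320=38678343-68269663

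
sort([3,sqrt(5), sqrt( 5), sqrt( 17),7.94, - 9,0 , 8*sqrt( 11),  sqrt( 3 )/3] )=[ - 9, 0, sqrt (3) /3 , sqrt(5), sqrt(5) , 3, sqrt (17 ),  7.94, 8*sqrt( 11) ] 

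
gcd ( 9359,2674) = 1337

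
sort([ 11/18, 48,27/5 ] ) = [11/18, 27/5 , 48] 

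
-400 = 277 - 677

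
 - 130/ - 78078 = 5/3003 = 0.00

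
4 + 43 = 47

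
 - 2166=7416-9582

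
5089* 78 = 396942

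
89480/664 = 11185/83 = 134.76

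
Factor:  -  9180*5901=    - 54171180 = - 2^2*3^4 * 5^1*7^1*17^1*281^1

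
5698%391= 224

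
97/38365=97/38365 =0.00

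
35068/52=674+ 5/13 = 674.38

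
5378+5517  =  10895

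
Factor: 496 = 2^4*31^1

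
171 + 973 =1144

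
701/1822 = 701/1822 = 0.38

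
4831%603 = 7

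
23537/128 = 183 + 113/128 =183.88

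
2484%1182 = 120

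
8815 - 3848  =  4967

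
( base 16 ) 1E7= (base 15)227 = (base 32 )f7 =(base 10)487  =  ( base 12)347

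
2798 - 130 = 2668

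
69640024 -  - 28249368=97889392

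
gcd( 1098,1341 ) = 9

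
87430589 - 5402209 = 82028380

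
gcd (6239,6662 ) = 1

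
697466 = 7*99638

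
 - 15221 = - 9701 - 5520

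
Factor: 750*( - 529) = -2^1*3^1 *5^3*23^2 =- 396750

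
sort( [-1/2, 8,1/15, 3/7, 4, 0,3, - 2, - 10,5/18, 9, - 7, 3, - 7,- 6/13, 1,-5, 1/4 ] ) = [ - 10, - 7,  -  7,-5,-2, - 1/2, -6/13, 0,1/15,1/4,5/18, 3/7, 1, 3,  3, 4,8, 9 ] 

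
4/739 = 4/739  =  0.01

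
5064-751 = 4313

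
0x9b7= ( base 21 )5d9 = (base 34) 255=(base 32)2dn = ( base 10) 2487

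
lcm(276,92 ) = 276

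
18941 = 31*611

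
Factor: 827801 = 13^1 *37^1*1721^1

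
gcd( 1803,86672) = 1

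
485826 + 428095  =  913921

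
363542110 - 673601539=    - 310059429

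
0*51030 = 0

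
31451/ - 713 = - 31451/713 = - 44.11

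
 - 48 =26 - 74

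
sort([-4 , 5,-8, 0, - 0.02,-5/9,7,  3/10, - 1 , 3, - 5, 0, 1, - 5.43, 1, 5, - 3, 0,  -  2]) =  [ - 8,-5.43, - 5  ,-4 , - 3,  -  2,-1, - 5/9, - 0.02,0,0,0,3/10 , 1, 1,3,5, 5,7]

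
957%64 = 61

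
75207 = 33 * 2279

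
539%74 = 21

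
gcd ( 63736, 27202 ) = 2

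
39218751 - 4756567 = 34462184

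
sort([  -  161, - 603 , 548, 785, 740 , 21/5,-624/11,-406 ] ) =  [ - 603, - 406, - 161, - 624/11,21/5, 548,740,785 ] 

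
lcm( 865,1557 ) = 7785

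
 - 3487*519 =  -  1809753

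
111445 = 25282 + 86163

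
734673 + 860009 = 1594682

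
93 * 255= 23715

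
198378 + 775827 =974205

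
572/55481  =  572/55481 = 0.01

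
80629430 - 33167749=47461681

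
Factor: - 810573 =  - 3^1*270191^1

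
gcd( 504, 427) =7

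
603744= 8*75468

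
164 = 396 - 232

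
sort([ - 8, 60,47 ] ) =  [ - 8,  47,60] 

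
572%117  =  104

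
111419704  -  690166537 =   -  578746833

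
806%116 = 110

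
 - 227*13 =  - 2951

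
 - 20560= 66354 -86914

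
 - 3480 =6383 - 9863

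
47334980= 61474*770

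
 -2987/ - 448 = 2987/448 = 6.67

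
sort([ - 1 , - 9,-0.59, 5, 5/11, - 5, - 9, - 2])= [ - 9, - 9, - 5,  -  2 , - 1, -0.59, 5/11, 5 ]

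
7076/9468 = 1769/2367  =  0.75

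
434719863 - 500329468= - 65609605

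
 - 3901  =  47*( - 83)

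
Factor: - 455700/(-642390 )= 2^1*5^1*19^(-1)*23^( -1)*31^1  =  310/437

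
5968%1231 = 1044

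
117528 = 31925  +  85603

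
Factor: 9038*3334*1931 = 2^2*1667^1*1931^1*4519^1 = 58186228252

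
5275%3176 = 2099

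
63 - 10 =53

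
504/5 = 504/5  =  100.80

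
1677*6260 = 10498020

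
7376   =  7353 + 23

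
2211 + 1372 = 3583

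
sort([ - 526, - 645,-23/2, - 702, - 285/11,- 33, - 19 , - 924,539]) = [-924, - 702, - 645, - 526, - 33, - 285/11, - 19  , - 23/2,539]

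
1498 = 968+530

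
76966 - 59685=17281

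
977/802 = 977/802 =1.22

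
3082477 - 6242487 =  - 3160010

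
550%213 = 124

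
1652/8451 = 1652/8451 = 0.20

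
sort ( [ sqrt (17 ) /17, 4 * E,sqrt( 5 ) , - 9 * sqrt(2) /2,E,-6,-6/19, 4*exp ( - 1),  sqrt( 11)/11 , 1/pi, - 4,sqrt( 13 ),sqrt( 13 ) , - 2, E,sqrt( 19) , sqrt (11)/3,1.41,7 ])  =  [ - 9 * sqrt( 2 )/2, - 6,-4, - 2, - 6/19,sqrt( 17)/17, sqrt ( 11)/11,1/pi, sqrt( 11)/3 , 1.41,4 * exp(-1 ),sqrt( 5),E,E,sqrt(13), sqrt( 13) , sqrt ( 19) , 7,4*E ]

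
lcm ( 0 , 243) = 0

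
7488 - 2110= 5378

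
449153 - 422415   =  26738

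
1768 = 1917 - 149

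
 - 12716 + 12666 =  - 50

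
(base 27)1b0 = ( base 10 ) 1026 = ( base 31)123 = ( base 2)10000000010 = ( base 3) 1102000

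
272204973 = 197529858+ 74675115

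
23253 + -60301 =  - 37048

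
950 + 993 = 1943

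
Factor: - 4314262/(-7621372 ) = 2157131/3810686 =2^ (- 1)*11^( - 1)*17^( - 1) * 23^(-1)*443^( - 1)*2157131^1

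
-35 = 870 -905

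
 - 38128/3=  -  12710+2/3 = -  12709.33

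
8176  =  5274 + 2902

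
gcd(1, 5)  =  1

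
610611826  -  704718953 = -94107127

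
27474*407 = 11181918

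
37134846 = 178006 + 36956840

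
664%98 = 76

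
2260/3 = 753 + 1/3  =  753.33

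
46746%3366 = 2988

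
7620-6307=1313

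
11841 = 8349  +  3492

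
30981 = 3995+26986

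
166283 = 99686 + 66597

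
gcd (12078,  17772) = 6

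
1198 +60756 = 61954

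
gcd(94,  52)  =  2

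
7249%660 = 649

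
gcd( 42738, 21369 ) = 21369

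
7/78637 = 7/78637 = 0.00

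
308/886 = 154/443 = 0.35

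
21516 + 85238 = 106754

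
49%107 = 49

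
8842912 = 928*9529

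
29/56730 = 29/56730  =  0.00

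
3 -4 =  - 1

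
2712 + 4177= 6889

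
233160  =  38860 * 6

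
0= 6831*0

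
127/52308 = 127/52308 = 0.00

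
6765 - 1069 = 5696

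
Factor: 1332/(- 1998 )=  - 2^1*3^( - 1)  =  -2/3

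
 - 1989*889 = -1768221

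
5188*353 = 1831364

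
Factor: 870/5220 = 2^( - 1 ) * 3^ ( - 1) = 1/6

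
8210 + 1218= 9428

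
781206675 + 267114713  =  1048321388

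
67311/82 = 67311/82 = 820.87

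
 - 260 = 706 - 966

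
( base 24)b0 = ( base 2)100001000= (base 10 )264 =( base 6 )1120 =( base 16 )108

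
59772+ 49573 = 109345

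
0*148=0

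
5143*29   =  149147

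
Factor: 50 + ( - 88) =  - 2^1*19^1 = -  38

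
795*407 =323565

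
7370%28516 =7370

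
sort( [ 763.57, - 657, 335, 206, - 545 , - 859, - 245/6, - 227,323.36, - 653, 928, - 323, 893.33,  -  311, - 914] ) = [ - 914,-859,-657, - 653, - 545,- 323, - 311, - 227, - 245/6,  206,323.36, 335, 763.57, 893.33,928] 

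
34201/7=4885 + 6/7=   4885.86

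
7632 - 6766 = 866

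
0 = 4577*0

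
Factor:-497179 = -541^1 *919^1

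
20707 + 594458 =615165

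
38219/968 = 39 + 467/968 = 39.48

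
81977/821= 99 + 698/821 = 99.85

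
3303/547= 3303/547 = 6.04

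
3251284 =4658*698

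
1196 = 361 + 835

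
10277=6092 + 4185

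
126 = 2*63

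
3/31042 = 3/31042 = 0.00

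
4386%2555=1831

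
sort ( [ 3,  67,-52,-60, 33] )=[ - 60,-52 , 3,  33, 67] 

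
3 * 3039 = 9117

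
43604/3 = 43604/3 = 14534.67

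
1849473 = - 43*( - 43011 )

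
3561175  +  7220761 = 10781936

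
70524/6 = 11754 = 11754.00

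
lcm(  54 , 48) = 432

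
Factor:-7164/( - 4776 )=3/2 = 2^( - 1)*3^1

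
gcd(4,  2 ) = 2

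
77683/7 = 11097 + 4/7 = 11097.57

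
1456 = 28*52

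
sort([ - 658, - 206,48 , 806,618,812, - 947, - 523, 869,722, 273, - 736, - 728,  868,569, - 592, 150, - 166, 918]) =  [-947, - 736, - 728,-658, - 592, - 523,-206 ,-166, 48,150,273, 569,618, 722, 806, 812,868, 869,918]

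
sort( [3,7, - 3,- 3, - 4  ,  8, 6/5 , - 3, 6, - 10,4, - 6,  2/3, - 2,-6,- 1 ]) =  [ - 10, - 6, -6, - 4 ,-3,- 3, - 3,-2, - 1,2/3,6/5,3,4, 6 , 7,  8]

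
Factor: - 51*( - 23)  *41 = 3^1 *17^1*23^1*41^1 = 48093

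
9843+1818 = 11661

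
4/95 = 4/95 = 0.04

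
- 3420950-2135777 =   -  5556727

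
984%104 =48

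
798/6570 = 133/1095 = 0.12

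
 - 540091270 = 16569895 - 556661165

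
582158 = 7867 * 74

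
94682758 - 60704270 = 33978488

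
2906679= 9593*303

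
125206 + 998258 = 1123464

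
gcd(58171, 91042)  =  1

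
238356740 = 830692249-592335509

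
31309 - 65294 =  - 33985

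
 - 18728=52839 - 71567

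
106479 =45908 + 60571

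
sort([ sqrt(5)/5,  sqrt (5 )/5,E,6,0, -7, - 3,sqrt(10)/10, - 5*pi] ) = [ - 5*pi, - 7, - 3,0,sqrt(10)/10,sqrt( 5) /5 , sqrt(5 ) /5, E,6]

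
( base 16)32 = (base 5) 200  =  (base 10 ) 50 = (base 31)1J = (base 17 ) 2G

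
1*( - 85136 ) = - 85136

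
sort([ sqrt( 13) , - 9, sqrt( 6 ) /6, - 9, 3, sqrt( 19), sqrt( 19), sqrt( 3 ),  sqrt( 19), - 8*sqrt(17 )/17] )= [ - 9, - 9, - 8 * sqrt( 17 )/17, sqrt( 6 )/6,sqrt( 3 ),3, sqrt( 13), sqrt (19),sqrt(19 ),sqrt( 19) ]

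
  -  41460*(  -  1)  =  41460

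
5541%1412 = 1305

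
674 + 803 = 1477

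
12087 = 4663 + 7424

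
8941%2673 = 922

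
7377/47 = 7377/47 = 156.96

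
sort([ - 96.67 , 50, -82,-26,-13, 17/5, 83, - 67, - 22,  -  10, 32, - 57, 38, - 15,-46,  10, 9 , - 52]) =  [ - 96.67, - 82,-67, - 57, - 52,-46,  -  26, - 22, - 15, - 13 ,-10, 17/5 , 9, 10,32,  38, 50, 83]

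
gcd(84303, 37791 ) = 2907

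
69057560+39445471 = 108503031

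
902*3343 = 3015386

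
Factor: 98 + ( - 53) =3^2*5^1 =45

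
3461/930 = 3+ 671/930 = 3.72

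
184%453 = 184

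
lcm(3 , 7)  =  21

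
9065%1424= 521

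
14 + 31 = 45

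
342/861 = 114/287 = 0.40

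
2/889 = 2/889=0.00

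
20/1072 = 5/268=0.02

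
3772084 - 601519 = 3170565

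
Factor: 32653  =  32653^1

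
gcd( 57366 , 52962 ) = 6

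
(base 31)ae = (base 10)324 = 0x144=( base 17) 121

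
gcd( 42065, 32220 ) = 895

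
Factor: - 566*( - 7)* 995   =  3942190= 2^1*5^1*7^1*199^1*283^1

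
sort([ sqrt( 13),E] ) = [E,sqrt(13 )] 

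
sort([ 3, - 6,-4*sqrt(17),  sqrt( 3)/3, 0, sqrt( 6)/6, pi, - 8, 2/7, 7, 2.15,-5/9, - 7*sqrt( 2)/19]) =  [ - 4 * sqrt(17 ), -8,  -  6 ,-5/9, - 7 * sqrt ( 2)/19,0, 2/7,sqrt( 6)/6 , sqrt(3)/3, 2.15, 3, pi,7 ] 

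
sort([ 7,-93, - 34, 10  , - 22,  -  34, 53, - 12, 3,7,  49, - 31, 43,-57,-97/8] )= [ - 93, -57, - 34, - 34, - 31, - 22, - 97/8, - 12, 3, 7, 7, 10, 43,  49, 53]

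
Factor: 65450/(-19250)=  - 17/5 =- 5^( - 1 )*17^1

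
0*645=0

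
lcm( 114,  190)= 570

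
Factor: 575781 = 3^1*59^1*3253^1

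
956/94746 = 478/47373 = 0.01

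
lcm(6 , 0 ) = 0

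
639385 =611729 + 27656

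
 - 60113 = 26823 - 86936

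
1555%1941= 1555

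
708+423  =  1131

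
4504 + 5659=10163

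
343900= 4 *85975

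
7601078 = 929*8182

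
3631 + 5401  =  9032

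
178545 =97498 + 81047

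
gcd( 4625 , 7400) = 925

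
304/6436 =76/1609 =0.05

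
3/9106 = 3/9106 =0.00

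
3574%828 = 262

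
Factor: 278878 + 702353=981231 = 3^1 * 379^1*863^1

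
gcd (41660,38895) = 5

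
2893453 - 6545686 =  - 3652233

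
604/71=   8  +  36/71 = 8.51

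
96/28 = 3 + 3/7= 3.43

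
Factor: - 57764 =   -  2^2 * 7^1 * 2063^1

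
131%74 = 57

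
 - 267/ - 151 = 267/151 = 1.77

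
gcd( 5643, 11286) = 5643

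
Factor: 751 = 751^1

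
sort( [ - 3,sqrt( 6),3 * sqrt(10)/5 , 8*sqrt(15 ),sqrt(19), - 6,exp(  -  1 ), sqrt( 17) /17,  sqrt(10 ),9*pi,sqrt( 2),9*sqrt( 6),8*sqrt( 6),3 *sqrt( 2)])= [-6,-3, sqrt (17 ) /17, exp(  -  1), sqrt(2),  3 * sqrt(10 ) /5, sqrt( 6 ),sqrt(10), 3*sqrt(2), sqrt ( 19),8*sqrt(6 ),9*sqrt( 6), 9*pi,8*sqrt(  15 )] 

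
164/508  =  41/127 = 0.32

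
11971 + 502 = 12473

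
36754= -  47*( - 782)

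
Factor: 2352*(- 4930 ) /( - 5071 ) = 2^5* 3^1*5^1 * 7^2*11^( - 1)*17^1*29^1*461^( - 1) = 11595360/5071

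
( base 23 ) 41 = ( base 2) 1011101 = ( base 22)45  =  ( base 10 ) 93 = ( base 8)135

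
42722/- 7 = -6104 + 6/7 = -6103.14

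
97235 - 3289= 93946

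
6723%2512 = 1699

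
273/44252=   21/3404 =0.01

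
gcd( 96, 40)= 8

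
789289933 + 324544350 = 1113834283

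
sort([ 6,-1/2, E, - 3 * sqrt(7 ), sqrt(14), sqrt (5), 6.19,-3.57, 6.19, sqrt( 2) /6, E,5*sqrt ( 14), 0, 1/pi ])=[ - 3*sqrt(7), - 3.57, - 1/2, 0, sqrt( 2)/6, 1/pi, sqrt(5 ), E, E, sqrt(14 ), 6,  6.19,6.19, 5*sqrt(14 ) ]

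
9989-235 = 9754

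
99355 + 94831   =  194186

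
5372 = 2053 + 3319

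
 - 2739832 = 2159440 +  - 4899272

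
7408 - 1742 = 5666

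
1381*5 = 6905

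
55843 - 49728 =6115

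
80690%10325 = 8415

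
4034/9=448 + 2/9=448.22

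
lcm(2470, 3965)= 150670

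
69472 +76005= 145477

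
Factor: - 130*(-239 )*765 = 2^1*3^2*5^2*13^1*17^1*239^1 =23768550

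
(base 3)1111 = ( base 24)1g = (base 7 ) 55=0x28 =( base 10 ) 40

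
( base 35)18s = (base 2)10111111101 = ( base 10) 1533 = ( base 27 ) 22l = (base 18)4D3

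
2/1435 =2/1435 = 0.00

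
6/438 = 1/73= 0.01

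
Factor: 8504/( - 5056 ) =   -  2^ ( -3 )*79^( -1 )*1063^1 = - 1063/632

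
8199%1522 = 589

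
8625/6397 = 8625/6397 = 1.35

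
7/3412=7/3412 = 0.00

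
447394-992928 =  - 545534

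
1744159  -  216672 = 1527487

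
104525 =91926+12599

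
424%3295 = 424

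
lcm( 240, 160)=480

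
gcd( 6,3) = 3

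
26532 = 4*6633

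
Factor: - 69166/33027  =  -2^1  *  3^( - 1 )*101^( - 1 )*109^( - 1 )*34583^1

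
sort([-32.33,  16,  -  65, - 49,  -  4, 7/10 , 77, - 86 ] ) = [-86, - 65, - 49,- 32.33, - 4,7/10,16, 77 ] 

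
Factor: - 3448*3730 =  - 2^4* 5^1*373^1*431^1=- 12861040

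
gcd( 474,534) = 6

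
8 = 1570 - 1562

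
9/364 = 9/364  =  0.02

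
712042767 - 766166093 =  - 54123326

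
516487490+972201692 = 1488689182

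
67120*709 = 47588080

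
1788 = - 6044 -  - 7832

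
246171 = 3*82057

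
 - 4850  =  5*( - 970)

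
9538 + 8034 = 17572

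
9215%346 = 219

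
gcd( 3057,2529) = 3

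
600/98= 6 + 6/49  =  6.12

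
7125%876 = 117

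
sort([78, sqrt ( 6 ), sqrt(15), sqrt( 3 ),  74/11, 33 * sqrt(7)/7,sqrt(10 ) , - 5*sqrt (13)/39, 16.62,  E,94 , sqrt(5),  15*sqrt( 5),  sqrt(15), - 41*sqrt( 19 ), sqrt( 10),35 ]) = [ - 41*sqrt ( 19 ), - 5*sqrt(  13)/39, sqrt (3 ), sqrt(5 ),sqrt( 6), E, sqrt( 10 ), sqrt ( 10 ), sqrt(15 ),  sqrt( 15 ), 74/11,33*sqrt(7)/7,16.62,15*sqrt( 5 ),35,  78, 94]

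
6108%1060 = 808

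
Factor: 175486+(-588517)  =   - 3^1*37^1*61^2 = - 413031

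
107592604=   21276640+86315964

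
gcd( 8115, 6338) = 1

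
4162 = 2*2081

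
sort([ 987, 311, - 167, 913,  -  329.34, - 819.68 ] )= [ - 819.68,-329.34, - 167, 311,  913,987] 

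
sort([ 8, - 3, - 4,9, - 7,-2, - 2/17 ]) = [ - 7, - 4, - 3, - 2, - 2/17, 8, 9] 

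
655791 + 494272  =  1150063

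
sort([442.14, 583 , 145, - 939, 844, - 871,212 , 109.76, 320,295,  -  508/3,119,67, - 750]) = [ - 939, - 871, - 750, - 508/3, 67 , 109.76, 119,145 , 212, 295 , 320, 442.14 , 583, 844] 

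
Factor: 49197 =3^1 * 23^2*31^1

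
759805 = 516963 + 242842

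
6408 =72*89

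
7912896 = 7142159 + 770737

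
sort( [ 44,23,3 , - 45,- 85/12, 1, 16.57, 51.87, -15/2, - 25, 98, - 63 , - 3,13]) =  [ - 63, - 45, - 25, - 15/2,-85/12, - 3  ,  1, 3, 13,  16.57, 23, 44, 51.87, 98]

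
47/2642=47/2642 = 0.02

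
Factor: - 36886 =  - 2^1*18443^1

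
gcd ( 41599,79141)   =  1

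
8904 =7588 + 1316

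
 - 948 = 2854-3802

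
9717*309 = 3002553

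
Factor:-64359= -3^2*7151^1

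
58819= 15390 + 43429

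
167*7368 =1230456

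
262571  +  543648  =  806219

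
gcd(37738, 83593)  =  1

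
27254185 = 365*74669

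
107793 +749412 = 857205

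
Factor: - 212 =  - 2^2*53^1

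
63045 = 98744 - 35699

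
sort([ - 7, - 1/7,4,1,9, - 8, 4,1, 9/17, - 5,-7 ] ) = [ - 8, - 7, - 7,-5, - 1/7,9/17,1, 1,4,4,  9 ] 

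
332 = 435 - 103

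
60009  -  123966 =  - 63957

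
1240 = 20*62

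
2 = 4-2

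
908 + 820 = 1728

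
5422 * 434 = 2353148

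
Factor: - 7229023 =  - 37^1*47^1*4157^1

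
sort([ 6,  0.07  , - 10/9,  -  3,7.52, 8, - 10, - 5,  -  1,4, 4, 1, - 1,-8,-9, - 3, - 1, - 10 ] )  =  [ - 10, -10, - 9, - 8, - 5, - 3, - 3, - 10/9, - 1, - 1, - 1, 0.07, 1, 4 , 4, 6, 7.52 , 8 ] 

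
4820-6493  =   - 1673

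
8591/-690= -8591/690=   - 12.45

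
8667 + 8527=17194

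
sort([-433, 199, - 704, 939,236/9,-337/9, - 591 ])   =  [ - 704, - 591,-433,-337/9,236/9, 199, 939]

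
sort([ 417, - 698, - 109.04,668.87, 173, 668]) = [ - 698, - 109.04, 173,417,668 , 668.87]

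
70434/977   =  70434/977 =72.09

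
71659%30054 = 11551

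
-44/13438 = -1 + 6697/6719 =-  0.00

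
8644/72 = 120 + 1/18 = 120.06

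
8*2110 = 16880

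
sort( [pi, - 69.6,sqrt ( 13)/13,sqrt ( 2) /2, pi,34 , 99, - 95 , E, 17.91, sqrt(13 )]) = [-95, - 69.6,sqrt(13)/13,sqrt(2)/2, E,pi,pi, sqrt ( 13), 17.91,34 , 99 ]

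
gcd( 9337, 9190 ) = 1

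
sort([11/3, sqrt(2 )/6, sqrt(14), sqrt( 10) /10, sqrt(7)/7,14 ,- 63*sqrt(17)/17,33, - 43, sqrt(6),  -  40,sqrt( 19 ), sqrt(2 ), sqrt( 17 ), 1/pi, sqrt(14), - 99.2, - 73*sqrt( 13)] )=[ - 73 * sqrt(13),  -  99.2, - 43,- 40 , - 63*sqrt(17 ) /17,sqrt( 2)/6, sqrt( 10)/10,1/pi,sqrt(7 ) /7 , sqrt (2 ),sqrt ( 6), 11/3, sqrt ( 14 )  ,  sqrt( 14),sqrt(17), sqrt ( 19),14  ,  33]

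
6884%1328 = 244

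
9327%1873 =1835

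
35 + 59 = 94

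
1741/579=3 + 4/579 = 3.01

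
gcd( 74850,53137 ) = 1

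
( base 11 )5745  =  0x1D7F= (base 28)9HJ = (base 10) 7551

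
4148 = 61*68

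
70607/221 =319 + 108/221 = 319.49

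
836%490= 346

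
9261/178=9261/178 = 52.03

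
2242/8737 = 2242/8737= 0.26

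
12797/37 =345 + 32/37 = 345.86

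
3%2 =1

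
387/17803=387/17803  =  0.02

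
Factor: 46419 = 3^1*15473^1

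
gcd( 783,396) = 9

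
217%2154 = 217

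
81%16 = 1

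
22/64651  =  22/64651 = 0.00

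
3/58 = 3/58 = 0.05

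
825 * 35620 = 29386500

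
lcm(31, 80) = 2480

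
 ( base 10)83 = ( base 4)1103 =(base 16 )53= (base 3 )10002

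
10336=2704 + 7632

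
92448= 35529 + 56919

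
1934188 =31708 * 61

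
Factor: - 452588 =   -  2^2*113147^1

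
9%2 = 1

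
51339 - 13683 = 37656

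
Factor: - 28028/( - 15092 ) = 7^( - 1)*13^1 = 13/7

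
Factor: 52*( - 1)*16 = -2^6 *13^1 = - 832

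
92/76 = 23/19 = 1.21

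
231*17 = 3927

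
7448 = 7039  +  409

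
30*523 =15690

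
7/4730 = 7/4730= 0.00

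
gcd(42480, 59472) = 8496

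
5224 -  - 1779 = 7003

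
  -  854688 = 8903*( - 96 )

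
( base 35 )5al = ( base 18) 120G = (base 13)2C59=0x1960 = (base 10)6496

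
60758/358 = 30379/179 = 169.72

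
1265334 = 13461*94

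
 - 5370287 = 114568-5484855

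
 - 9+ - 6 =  -15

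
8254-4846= 3408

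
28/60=7/15 = 0.47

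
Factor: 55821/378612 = 23/156 = 2^( - 2) * 3^( - 1)*13^( - 1 )*23^1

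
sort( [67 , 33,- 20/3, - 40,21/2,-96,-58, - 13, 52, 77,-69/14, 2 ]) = [  -  96 ,-58, - 40, - 13 ,-20/3, -69/14,2, 21/2, 33,52,67, 77]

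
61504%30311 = 882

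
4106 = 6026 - 1920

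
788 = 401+387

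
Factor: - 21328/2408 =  -62/7  =  - 2^1 * 7^( - 1)*31^1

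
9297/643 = 9297/643 = 14.46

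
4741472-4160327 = 581145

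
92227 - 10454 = 81773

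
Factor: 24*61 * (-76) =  - 111264 = -2^5*3^1*19^1*61^1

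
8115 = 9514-1399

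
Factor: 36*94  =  2^3*3^2*47^1 =3384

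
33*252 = 8316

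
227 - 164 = 63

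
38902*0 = 0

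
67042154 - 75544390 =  - 8502236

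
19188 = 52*369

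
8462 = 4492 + 3970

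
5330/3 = 5330/3 = 1776.67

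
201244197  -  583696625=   -  382452428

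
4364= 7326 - 2962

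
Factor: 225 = 3^2*5^2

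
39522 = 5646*7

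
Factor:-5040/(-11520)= 7/16 = 2^ (  -  4 )*7^1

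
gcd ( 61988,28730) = 2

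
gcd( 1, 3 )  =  1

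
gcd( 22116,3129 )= 3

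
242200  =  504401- 262201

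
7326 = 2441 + 4885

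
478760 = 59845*8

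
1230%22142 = 1230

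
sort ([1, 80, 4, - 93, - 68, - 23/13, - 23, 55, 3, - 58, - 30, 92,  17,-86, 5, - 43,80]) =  [ - 93,-86, - 68, - 58, - 43, - 30, - 23, - 23/13,1, 3,  4,  5, 17, 55, 80,80, 92 ]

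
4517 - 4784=  -  267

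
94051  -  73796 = 20255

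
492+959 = 1451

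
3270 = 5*654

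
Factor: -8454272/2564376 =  - 2^4*3^ (-1 )*59^ (-1 )*257^2*1811^(- 1)  =  -  1056784/320547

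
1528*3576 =5464128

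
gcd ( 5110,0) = 5110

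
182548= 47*3884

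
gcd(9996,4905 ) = 3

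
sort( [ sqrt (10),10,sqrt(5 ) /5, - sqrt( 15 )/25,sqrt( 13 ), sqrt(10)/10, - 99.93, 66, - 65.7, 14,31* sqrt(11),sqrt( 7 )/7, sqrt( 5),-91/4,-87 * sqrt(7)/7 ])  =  [ - 99.93, - 65.7, - 87* sqrt(7)/7,-91/4, - sqrt( 15)/25,  sqrt( 10)/10,sqrt( 7 )/7,sqrt (5) /5,  sqrt(5),  sqrt(10) , sqrt(13),10,14,66,  31 * sqrt(11 )]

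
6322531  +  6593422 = 12915953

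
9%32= 9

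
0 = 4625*0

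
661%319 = 23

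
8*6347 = 50776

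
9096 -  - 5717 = 14813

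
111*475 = 52725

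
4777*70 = 334390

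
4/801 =4/801 = 0.00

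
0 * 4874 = 0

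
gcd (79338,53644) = 2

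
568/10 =284/5 = 56.80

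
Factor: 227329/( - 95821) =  -11^( - 1) * 31^ ( - 1) * 809^1=-809/341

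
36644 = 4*9161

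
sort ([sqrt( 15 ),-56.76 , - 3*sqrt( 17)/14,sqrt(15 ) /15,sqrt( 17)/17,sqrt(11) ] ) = [ -56.76, - 3*sqrt( 17)/14, sqrt( 17 )/17,sqrt(15)/15  ,  sqrt( 11 ) , sqrt(15) ]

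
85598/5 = 17119 + 3/5 = 17119.60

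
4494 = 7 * 642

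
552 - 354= 198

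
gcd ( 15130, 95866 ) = 2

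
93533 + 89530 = 183063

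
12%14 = 12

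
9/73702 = 9/73702 = 0.00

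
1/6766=1/6766  =  0.00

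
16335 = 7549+8786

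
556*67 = 37252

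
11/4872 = 11/4872= 0.00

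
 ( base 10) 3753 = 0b111010101001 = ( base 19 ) A7A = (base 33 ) 3eo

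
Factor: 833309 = 833309^1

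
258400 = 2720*95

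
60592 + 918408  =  979000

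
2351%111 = 20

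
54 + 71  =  125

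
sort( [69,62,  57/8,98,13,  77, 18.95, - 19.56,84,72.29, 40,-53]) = [ - 53, - 19.56,57/8,13, 18.95  ,  40,  62,69, 72.29,77,84,98]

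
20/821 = 20/821 = 0.02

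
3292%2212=1080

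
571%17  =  10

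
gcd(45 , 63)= 9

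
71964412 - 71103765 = 860647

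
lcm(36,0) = 0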